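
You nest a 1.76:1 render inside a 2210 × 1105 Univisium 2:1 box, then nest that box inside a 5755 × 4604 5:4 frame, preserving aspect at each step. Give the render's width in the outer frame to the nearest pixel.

5064 px

Inside the 2210×1105 canvas the render is height-limited at 1944.80 × 1105.00.
Second fit — the Univisium 2:1 canvas into 5755×4604 spans the width: 5755.00 × 2877.50 (×2.6041 from 2210×1105).
So the render's width is 1944.80 × 2.6041 ≈ 5064.40.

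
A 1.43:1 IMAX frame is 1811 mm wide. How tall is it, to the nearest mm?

At 1.43:1 IMAX, 1811 / 1.430 ≈ 1266.43.

1266 mm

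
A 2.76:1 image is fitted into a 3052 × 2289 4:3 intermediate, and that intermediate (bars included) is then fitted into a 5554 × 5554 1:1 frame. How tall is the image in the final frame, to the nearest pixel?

2012 px

Inside the 3052×2289 canvas the image is width-limited at 3052.00 × 1105.80.
4:3 in 5554×5554: fills the width, so the intermediate becomes 5554.00 × 4165.50 — a scale of ×1.8198.
The image scales with it: height 1105.80 × 1.8198 ≈ 2012.32.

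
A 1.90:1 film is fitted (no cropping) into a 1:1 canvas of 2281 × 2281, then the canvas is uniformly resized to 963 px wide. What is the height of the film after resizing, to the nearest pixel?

Fitted into 2281×2281, the film spans the width; its height is 2281 / 1.900 ≈ 1200.53 px.
Resizing to 963 px wide multiplies everything by 0.4222: 1200.53 → 506.84 px.

507 px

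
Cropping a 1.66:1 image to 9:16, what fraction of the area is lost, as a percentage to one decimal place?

66.1%

9:16 is narrower than 1.66:1, so the crop keeps the full height and trims the width.
Area ratio = (0.562)/(1.660) = 33.89%; the remaining 66.11% is cropped out.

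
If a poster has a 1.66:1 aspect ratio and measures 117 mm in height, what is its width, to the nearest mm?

194 mm

117 × 1.660 = 194.22.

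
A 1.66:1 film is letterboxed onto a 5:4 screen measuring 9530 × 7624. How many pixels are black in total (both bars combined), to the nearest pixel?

17945334 pixels

Since 1.660 > 1.250, the film is width-limited.
The film is 9530 / 1.660 ≈ 5740.9639 px tall.
Black = 7624 − 5740.9639 = 1883.0361 px.
That's 1883.0361 × 9530 ≈ 17945334 black pixels.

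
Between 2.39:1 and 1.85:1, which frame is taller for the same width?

2.39 and 1.85; 2.39 > 1.85. The smaller width-to-height ratio is the taller frame.

1.85:1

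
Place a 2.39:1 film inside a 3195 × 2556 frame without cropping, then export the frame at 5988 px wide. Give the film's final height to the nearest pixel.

2505 px

At 3195×2556 the film is width-limited, so height = 3195 / 2.390 ≈ 1336.82 px.
Resizing to 5988 px wide multiplies everything by 1.8742: 1336.82 → 2505.44 px.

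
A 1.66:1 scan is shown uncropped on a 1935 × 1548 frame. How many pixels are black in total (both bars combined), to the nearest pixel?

Since 1.660 > 1.250, the scan is width-limited.
Content height = 1935 / 1.660 ≈ 1165.6627 px.
Black = 1548 − 1165.6627 = 382.3373 px.
That's 382.3373 × 1935 ≈ 739823 black pixels.

739823 pixels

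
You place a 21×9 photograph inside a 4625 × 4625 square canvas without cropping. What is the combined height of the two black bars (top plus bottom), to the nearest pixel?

Since 2.333 > 1.000, the photograph is width-limited.
The photograph is 4625 × 9/21 ≈ 1982.14 px tall.
Leftover height: 4625 − 1982.14 = 2642.86 px.

2643 px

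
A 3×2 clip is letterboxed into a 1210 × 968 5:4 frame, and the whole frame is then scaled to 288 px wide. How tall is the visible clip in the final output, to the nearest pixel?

In the 1210×968 frame the clip fills the width: height = 1210 × 2/3 ≈ 806.67 px.
The frame scales by 288/1210 = 0.2380; 806.67 × 0.2380 ≈ 192.00 px.

192 px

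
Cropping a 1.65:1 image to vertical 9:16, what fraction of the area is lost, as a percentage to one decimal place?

Going from 1.65:1 to vertical 9:16 means cutting width while keeping height.
Fraction kept = (0.562)/(1.650) ≈ 34.09%, so 65.91% is lost.

65.9%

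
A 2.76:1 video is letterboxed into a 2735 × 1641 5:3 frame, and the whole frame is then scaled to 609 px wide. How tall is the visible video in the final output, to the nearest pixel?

Fitted into 2735×1641, the video spans the width; its height is 2735 / 2.760 ≈ 990.94 px.
The frame scales by 609/2735 = 0.2227; 990.94 × 0.2227 ≈ 220.65 px.

221 px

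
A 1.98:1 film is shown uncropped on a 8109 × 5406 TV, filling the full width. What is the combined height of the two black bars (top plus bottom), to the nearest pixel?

1311 px

Content height = 8109 / 1.980 ≈ 4095.45 px.
Black = 5406 − 4095.45 = 1310.55 px.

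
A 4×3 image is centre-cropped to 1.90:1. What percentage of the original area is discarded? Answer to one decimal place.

Going from 4×3 to 1.90:1 means cutting height while keeping width.
Area ratio = (1.333)/(1.900) = 70.18%; the remaining 29.82% is cropped out.

29.8%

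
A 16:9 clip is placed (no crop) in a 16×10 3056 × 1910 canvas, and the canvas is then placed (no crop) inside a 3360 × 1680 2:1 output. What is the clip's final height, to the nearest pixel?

16:9 in 3056×1910: fills the width, so the clip is 3056.00 × 1719.00.
16×10 in 3360×1680: fills the height, so the intermediate becomes 2688.00 × 1680.00 — a scale of ×0.8796.
Applying the same ×0.8796: 1719.00 → 1512.00.

1512 px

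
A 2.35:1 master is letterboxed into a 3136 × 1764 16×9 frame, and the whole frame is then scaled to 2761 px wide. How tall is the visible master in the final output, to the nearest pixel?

In the 3136×1764 frame the master fills the width: height = 3136 / 2.350 ≈ 1334.47 px.
Scaling 3136 → 2761 is ×0.8804, so the height becomes 1334.47 × 0.8804 ≈ 1174.89 px.

1175 px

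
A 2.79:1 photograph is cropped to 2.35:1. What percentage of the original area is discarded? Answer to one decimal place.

15.8%

Going from 2.79:1 to 2.35:1 means cutting width while keeping height.
Fraction kept = (2.350)/(2.790) ≈ 84.23%, so 15.77% is lost.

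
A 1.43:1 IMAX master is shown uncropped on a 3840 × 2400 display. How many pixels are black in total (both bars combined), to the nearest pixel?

979200 pixels

Since 1.430 < 1.600, the master is height-limited.
The master is 2400 × 1.430 ≈ 3432.0000 px wide.
Black = 3840 − 3432.0000 = 408.0000 px.
Across the 2400-px span: 408.0000 × 2400 ≈ 979200 px.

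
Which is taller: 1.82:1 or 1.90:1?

1.82 and 1.9; 1.9 > 1.82. The smaller width-to-height ratio is the taller frame.

1.82:1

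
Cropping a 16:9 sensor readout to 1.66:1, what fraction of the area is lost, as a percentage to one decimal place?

Going from 16:9 to 1.66:1 means cutting width while keeping height.
Fraction kept = (1.660)/(1.778) ≈ 93.38%, so 6.62% is lost.

6.6%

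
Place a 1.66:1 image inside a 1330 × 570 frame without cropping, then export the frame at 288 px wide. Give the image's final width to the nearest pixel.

205 px

At 1330×570 the image is height-limited, so width = 570 × 1.660 ≈ 946.20 px.
Resizing to 288 px wide multiplies everything by 0.2165: 946.20 → 204.89 px.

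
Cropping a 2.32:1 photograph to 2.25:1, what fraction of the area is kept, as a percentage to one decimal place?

The height stays; only width is cut (since 2.25:1 is narrower than 2.32:1).
Fraction kept = (2.250)/(2.320) ≈ 96.98%.

97.0%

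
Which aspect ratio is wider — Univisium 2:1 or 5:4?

Univisium 2:1

Univisium 2:1 = 2 and 5:4 = 1.25; 2 > 1.25.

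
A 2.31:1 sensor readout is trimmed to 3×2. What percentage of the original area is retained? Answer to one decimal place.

Going from 2.31:1 to 3×2 means cutting width while keeping height.
Fraction kept = (1.500)/(2.310) ≈ 64.94%.

64.9%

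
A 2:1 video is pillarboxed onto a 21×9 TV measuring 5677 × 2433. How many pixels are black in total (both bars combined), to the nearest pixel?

1973163 pixels

Since 2.000 < 2.333, the video is height-limited.
That makes the image 4866.0000 px wide (2433 × 2/1).
5677 − 4866.0000 = 811.0000 px of bars.
That's 811.0000 × 2433 ≈ 1973163 black pixels.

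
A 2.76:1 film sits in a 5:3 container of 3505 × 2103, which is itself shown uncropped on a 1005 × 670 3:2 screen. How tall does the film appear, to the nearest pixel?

Inside the 3505×2103 canvas the film is width-limited at 3505.00 × 1269.93.
5:3 in 1005×670: fills the width, so the intermediate becomes 1005.00 × 603.00 — a scale of ×0.2867.
Applying the same ×0.2867: 1269.93 → 364.13.

364 px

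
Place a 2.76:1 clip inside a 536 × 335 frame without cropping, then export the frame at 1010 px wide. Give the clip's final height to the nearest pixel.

Fitted into 536×335, the clip spans the width; its height is 536 / 2.760 ≈ 194.20 px.
Scaling 536 → 1010 is ×1.8843, so the height becomes 194.20 × 1.8843 ≈ 365.94 px.

366 px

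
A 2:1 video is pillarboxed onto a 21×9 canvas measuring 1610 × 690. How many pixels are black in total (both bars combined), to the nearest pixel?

2:1 (2.000) < 21×9 (2.333), so the video fills the height.
That makes the image 1380.0000 px wide (690 × 2/1).
Black = 1610 − 1380.0000 = 230.0000 px.
Across the 690-px span: 230.0000 × 690 ≈ 158700 px.

158700 pixels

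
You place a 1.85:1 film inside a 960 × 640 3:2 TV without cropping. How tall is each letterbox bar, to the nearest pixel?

1.85:1 is wider than 3:2, so it spans the full width.
Content height = 960 / 1.850 ≈ 518.92 px.
640 − 518.92 = 121.08 px of bars (60.54 each).

61 px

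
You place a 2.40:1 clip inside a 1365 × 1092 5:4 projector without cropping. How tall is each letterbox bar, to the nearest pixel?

262 px

Since 2.400 > 1.250, the clip is width-limited.
Content height = 1365 / 2.400 ≈ 568.75 px.
Black = 1092 − 568.75 = 523.25 px, or 261.62 per bar.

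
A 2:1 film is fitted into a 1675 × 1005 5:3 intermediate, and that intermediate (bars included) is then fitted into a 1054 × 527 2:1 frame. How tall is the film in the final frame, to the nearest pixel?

Inside the 1675×1005 canvas the film is width-limited at 1675.00 × 837.50.
Second fit — the 5:3 canvas into 1054×527 spans the height: 878.33 × 527.00 (×0.5244 from 1675×1005).
The film scales with it: height 837.50 × 0.5244 ≈ 439.17.

439 px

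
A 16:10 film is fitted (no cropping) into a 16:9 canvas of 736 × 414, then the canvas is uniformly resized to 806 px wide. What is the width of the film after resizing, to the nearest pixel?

In the 736×414 frame the film fills the height: width = 414 × 16/10 ≈ 662.40 px.
Resizing to 806 px wide multiplies everything by 1.0951: 662.40 → 725.40 px.

725 px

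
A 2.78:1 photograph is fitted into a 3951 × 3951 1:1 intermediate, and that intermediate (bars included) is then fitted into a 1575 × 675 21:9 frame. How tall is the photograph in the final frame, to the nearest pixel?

Inside the 3951×3951 canvas the photograph is width-limited at 3951.00 × 1421.22.
The 1:1 canvas is height-limited in 1575×675, giving 675.00 × 675.00; scale factor 0.1708.
Applying the same ×0.1708: 1421.22 → 242.81.

243 px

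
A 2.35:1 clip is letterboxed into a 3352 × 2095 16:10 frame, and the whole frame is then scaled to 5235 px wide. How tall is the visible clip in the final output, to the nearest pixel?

At 3352×2095 the clip is width-limited, so height = 3352 / 2.350 ≈ 1426.38 px.
Scaling 3352 → 5235 is ×1.5618, so the height becomes 1426.38 × 1.5618 ≈ 2227.66 px.

2228 px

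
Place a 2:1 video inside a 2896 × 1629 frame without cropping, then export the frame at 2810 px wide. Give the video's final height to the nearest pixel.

1405 px

At 2896×1629 the video is width-limited, so height = 2896 × 1/2 ≈ 1448.00 px.
Scaling 2896 → 2810 is ×0.9703, so the height becomes 1448.00 × 0.9703 ≈ 1405.00 px.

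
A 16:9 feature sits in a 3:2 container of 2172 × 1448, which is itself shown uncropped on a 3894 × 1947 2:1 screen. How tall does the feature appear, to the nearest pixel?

16:9 in 2172×1448: fills the width, so the feature is 2172.00 × 1221.75.
3:2 in 3894×1947: fills the height, so the intermediate becomes 2920.50 × 1947.00 — a scale of ×1.3446.
The feature scales with it: height 1221.75 × 1.3446 ≈ 1642.78.

1643 px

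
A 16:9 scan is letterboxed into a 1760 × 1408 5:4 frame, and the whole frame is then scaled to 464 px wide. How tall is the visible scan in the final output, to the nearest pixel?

Fitted into 1760×1408, the scan spans the width; its height is 1760 × 9/16 ≈ 990.00 px.
Resizing to 464 px wide multiplies everything by 0.2636: 990.00 → 261.00 px.

261 px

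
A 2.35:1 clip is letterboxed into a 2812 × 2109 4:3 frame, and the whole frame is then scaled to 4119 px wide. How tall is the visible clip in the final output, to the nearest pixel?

In the 2812×2109 frame the clip fills the width: height = 2812 / 2.350 ≈ 1196.60 px.
Resizing to 4119 px wide multiplies everything by 1.4648: 1196.60 → 1752.77 px.

1753 px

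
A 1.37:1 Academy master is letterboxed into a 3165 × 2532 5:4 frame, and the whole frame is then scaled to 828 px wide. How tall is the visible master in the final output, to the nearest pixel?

604 px

In the 3165×2532 frame the master fills the width: height = 3165 / 1.370 ≈ 2310.22 px.
The frame scales by 828/3165 = 0.2616; 2310.22 × 0.2616 ≈ 604.38 px.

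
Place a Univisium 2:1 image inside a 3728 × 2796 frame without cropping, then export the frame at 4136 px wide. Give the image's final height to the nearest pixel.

In the 3728×2796 frame the image fills the width: height = 3728 × 1/2 ≈ 1864.00 px.
Resizing to 4136 px wide multiplies everything by 1.1094: 1864.00 → 2068.00 px.

2068 px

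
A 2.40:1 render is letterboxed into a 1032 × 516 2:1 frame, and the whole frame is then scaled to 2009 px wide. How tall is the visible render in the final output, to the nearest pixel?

Fitted into 1032×516, the render spans the width; its height is 1032 / 2.400 ≈ 430.00 px.
Resizing to 2009 px wide multiplies everything by 1.9467: 430.00 → 837.08 px.

837 px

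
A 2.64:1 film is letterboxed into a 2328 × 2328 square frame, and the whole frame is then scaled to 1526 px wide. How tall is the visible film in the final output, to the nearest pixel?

In the 2328×2328 frame the film fills the width: height = 2328 / 2.640 ≈ 881.82 px.
The frame scales by 1526/2328 = 0.6555; 881.82 × 0.6555 ≈ 578.03 px.

578 px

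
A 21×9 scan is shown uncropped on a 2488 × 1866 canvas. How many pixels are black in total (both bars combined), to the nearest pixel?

1989689 pixels

Since 2.333 > 1.333, the scan is width-limited.
Content height = 2488 × 9/21 ≈ 1066.2857 px.
Black = 1866 − 1066.2857 = 799.7143 px.
Across the 2488-px span: 799.7143 × 2488 ≈ 1989689 px.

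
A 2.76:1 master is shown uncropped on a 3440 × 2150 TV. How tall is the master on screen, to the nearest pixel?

2.76:1 (2.760) > 16:10 (1.600), so the master fills the width.
That makes the image 1246.38 px tall (3440 / 2.760).

1246 px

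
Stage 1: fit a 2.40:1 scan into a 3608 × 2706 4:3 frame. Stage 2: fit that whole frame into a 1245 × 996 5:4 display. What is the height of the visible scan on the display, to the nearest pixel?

519 px

First fit — 2.40:1 into 3608×2706 spans the width: 3608.00 × 1503.33.
The 4:3 canvas is width-limited in 1245×996, giving 1245.00 × 933.75; scale factor 0.3451.
Applying the same ×0.3451: 1503.33 → 518.75.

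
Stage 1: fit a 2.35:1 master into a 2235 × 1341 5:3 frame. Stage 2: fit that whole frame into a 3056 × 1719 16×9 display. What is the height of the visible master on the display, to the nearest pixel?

1219 px

First fit — 2.35:1 into 2235×1341 spans the width: 2235.00 × 951.06.
The 5:3 canvas is height-limited in 3056×1719, giving 2865.00 × 1719.00; scale factor 1.2819.
Applying the same ×1.2819: 951.06 → 1219.15.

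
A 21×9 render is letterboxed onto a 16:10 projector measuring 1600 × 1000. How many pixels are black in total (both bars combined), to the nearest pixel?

Since 2.333 > 1.600, the render is width-limited.
The render is 1600 × 9/21 ≈ 685.7143 px tall.
Leftover height: 1000 − 685.7143 = 314.2857 px.
Across the 1600-px span: 314.2857 × 1600 ≈ 502857 px.

502857 pixels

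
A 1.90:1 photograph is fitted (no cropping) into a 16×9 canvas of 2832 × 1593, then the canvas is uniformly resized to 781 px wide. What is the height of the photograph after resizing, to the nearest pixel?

Fitted into 2832×1593, the photograph spans the width; its height is 2832 / 1.900 ≈ 1490.53 px.
Scaling 2832 → 781 is ×0.2758, so the height becomes 1490.53 × 0.2758 ≈ 411.05 px.

411 px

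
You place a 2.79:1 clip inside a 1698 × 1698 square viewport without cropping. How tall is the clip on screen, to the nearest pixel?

Since 2.790 > 1.000, the clip is width-limited.
That makes the image 608.60 px tall (1698 / 2.790).

609 px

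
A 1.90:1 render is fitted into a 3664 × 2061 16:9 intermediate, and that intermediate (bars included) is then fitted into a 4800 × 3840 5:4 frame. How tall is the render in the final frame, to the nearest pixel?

Inside the 3664×2061 canvas the render is width-limited at 3664.00 × 1928.42.
The 16:9 canvas is width-limited in 4800×3840, giving 4800.00 × 2700.00; scale factor 1.3100.
Applying the same ×1.3100: 1928.42 → 2526.32.

2526 px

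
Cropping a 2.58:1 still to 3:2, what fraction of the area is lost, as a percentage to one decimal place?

41.9%

Going from 2.58:1 to 3:2 means cutting width while keeping height.
Fraction kept = (1.500)/(2.580) ≈ 58.14%, so 41.86% is lost.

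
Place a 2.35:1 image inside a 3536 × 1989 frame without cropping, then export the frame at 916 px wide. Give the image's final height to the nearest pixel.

At 3536×1989 the image is width-limited, so height = 3536 / 2.350 ≈ 1504.68 px.
Resizing to 916 px wide multiplies everything by 0.2590: 1504.68 → 389.79 px.

390 px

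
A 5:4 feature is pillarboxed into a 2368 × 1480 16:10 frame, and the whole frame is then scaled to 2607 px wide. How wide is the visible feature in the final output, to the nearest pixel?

Fitted into 2368×1480, the feature spans the height; its width is 1480 × 5/4 ≈ 1850.00 px.
Resizing to 2607 px wide multiplies everything by 1.1009: 1850.00 → 2036.72 px.

2037 px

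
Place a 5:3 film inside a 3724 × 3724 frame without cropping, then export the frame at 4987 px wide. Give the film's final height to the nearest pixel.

2992 px

In the 3724×3724 frame the film fills the width: height = 3724 × 3/5 ≈ 2234.40 px.
Scaling 3724 → 4987 is ×1.3392, so the height becomes 2234.40 × 1.3392 ≈ 2992.20 px.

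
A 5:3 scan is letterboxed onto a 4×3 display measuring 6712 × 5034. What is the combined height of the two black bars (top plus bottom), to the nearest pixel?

Since 1.667 > 1.333, the scan is width-limited.
Content height = 6712 × 3/5 ≈ 4027.20 px.
Leftover height: 5034 − 4027.20 = 1006.80 px.

1007 px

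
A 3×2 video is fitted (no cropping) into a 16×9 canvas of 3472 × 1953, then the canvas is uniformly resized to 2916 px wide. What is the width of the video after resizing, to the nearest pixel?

At 3472×1953 the video is height-limited, so width = 1953 × 3/2 ≈ 2929.50 px.
The frame scales by 2916/3472 = 0.8399; 2929.50 × 0.8399 ≈ 2460.38 px.

2460 px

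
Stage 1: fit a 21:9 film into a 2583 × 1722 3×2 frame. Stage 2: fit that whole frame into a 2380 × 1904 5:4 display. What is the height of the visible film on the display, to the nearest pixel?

21:9 in 2583×1722: fills the width, so the film is 2583.00 × 1107.00.
Second fit — the 3×2 canvas into 2380×1904 spans the width: 2380.00 × 1586.67 (×0.9214 from 2583×1722).
So the film's height is 1107.00 × 0.9214 ≈ 1020.00.

1020 px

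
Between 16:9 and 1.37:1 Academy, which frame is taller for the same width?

1.37:1 Academy

16:9 = 1.778 and 1.37; 1.778 > 1.37. The smaller width-to-height ratio is the taller frame.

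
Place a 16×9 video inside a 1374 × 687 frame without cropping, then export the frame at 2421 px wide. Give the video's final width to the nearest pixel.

2152 px

In the 1374×687 frame the video fills the height: width = 687 × 16/9 ≈ 1221.33 px.
The frame scales by 2421/1374 = 1.7620; 1221.33 × 1.7620 ≈ 2152.00 px.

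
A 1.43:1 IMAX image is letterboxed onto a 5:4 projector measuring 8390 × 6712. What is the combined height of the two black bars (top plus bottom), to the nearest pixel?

1.43:1 IMAX (1.430) > 5:4 (1.250), so the image fills the width.
That makes the image 5867.13 px tall (8390 / 1.430).
6712 − 5867.13 = 844.87 px of bars.

845 px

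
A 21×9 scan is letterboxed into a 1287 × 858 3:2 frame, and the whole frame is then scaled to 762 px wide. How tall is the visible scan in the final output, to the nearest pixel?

327 px

Fitted into 1287×858, the scan spans the width; its height is 1287 × 9/21 ≈ 551.57 px.
Scaling 1287 → 762 is ×0.5921, so the height becomes 551.57 × 0.5921 ≈ 326.57 px.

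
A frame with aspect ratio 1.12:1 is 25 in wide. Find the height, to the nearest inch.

22 in

Height = 25 / 1.120 = 22.32.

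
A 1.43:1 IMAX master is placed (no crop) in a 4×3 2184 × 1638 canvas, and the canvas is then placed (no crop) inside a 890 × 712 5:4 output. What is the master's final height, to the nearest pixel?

622 px

1.43:1 IMAX in 2184×1638: fills the width, so the master is 2184.00 × 1527.27.
The 4×3 canvas is width-limited in 890×712, giving 890.00 × 667.50; scale factor 0.4075.
Applying the same ×0.4075: 1527.27 → 622.38.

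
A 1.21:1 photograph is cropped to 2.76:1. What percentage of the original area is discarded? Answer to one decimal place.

56.2%

Going from 1.21:1 to 2.76:1 means cutting height while keeping width.
Fraction kept = (1.210)/(2.760) ≈ 43.84%, so 56.16% is lost.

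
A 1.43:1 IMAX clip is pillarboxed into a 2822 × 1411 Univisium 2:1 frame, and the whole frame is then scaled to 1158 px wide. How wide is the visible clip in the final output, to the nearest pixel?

828 px

Fitted into 2822×1411, the clip spans the height; its width is 1411 × 1.430 ≈ 2017.73 px.
Scaling 2822 → 1158 is ×0.4103, so the width becomes 2017.73 × 0.4103 ≈ 827.97 px.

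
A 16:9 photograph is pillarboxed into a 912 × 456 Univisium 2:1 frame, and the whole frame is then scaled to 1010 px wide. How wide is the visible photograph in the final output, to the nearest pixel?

898 px

In the 912×456 frame the photograph fills the height: width = 456 × 16/9 ≈ 810.67 px.
Scaling 912 → 1010 is ×1.1075, so the width becomes 810.67 × 1.1075 ≈ 897.78 px.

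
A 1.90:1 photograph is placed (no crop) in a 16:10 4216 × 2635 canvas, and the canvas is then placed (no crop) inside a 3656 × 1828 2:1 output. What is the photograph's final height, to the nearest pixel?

First fit — 1.90:1 into 4216×2635 spans the width: 4216.00 × 2218.95.
16:10 in 3656×1828: fills the height, so the intermediate becomes 2924.80 × 1828.00 — a scale of ×0.6937.
Applying the same ×0.6937: 2218.95 → 1539.37.

1539 px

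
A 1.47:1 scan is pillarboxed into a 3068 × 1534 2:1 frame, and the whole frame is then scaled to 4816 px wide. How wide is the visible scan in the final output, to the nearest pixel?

In the 3068×1534 frame the scan fills the height: width = 1534 × 1.470 ≈ 2254.98 px.
Scaling 3068 → 4816 is ×1.5698, so the width becomes 2254.98 × 1.5698 ≈ 3539.76 px.

3540 px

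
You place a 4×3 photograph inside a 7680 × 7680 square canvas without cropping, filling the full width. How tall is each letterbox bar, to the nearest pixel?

Content height = 7680 × 3/4 ≈ 5760.00 px.
Leftover height: 7680 − 5760.00 = 1920.00 px → 960.00 each side.

960 px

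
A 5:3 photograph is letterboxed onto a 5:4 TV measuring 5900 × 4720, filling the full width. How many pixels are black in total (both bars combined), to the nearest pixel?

6962000 pixels

That makes the image 3540.0000 px tall (5900 × 3/5).
4720 − 3540.0000 = 1180.0000 px of bars.
Bar area = 1180.0000 × 5900 ≈ 6962000 px.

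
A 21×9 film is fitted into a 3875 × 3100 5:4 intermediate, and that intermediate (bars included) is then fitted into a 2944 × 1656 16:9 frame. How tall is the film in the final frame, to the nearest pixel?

First fit — 21×9 into 3875×3100 spans the width: 3875.00 × 1660.71.
5:4 in 2944×1656: fills the height, so the intermediate becomes 2070.00 × 1656.00 — a scale of ×0.5342.
The film scales with it: height 1660.71 × 0.5342 ≈ 887.14.

887 px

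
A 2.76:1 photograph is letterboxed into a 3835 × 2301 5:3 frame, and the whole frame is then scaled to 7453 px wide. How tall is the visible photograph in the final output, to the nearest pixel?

2700 px

In the 3835×2301 frame the photograph fills the width: height = 3835 / 2.760 ≈ 1389.49 px.
The frame scales by 7453/3835 = 1.9434; 1389.49 × 1.9434 ≈ 2700.36 px.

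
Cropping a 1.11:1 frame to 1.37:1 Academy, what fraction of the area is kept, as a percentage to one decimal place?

Going from 1.11:1 to 1.37:1 Academy means cutting height while keeping width.
Area ratio = (1.110)/(1.370) = 81.02% retained.

81.0%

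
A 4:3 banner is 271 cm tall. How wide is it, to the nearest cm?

361 cm

Width = 271·4/3 = 361.33.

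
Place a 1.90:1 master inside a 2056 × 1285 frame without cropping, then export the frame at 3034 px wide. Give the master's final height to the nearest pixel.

In the 2056×1285 frame the master fills the width: height = 2056 / 1.900 ≈ 1082.11 px.
The frame scales by 3034/2056 = 1.4757; 1082.11 × 1.4757 ≈ 1596.84 px.

1597 px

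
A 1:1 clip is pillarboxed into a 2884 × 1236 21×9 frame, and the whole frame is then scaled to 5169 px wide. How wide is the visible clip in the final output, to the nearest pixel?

In the 2884×1236 frame the clip fills the height: width = 1236 × 1/1 ≈ 1236.00 px.
Resizing to 5169 px wide multiplies everything by 1.7923: 1236.00 → 2215.29 px.

2215 px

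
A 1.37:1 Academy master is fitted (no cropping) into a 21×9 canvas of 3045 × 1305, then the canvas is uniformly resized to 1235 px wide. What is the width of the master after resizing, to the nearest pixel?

725 px

At 3045×1305 the master is height-limited, so width = 1305 × 1.370 ≈ 1787.85 px.
Scaling 3045 → 1235 is ×0.4056, so the width becomes 1787.85 × 0.4056 ≈ 725.12 px.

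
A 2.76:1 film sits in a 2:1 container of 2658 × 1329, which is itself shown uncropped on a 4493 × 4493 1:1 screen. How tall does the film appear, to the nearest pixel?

1628 px

Inside the 2658×1329 canvas the film is width-limited at 2658.00 × 963.04.
The 2:1 canvas is width-limited in 4493×4493, giving 4493.00 × 2246.50; scale factor 1.6904.
So the film's height is 963.04 × 1.6904 ≈ 1627.90.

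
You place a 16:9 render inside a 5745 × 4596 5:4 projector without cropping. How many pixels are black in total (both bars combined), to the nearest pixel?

Since 1.778 > 1.250, the render is width-limited.
That makes the image 3231.5625 px tall (5745 × 9/16).
Black = 4596 − 3231.5625 = 1364.4375 px.
Bar area = 1364.4375 × 5745 ≈ 7838693 px.

7838693 pixels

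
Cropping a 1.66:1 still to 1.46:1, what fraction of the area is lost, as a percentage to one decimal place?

Going from 1.66:1 to 1.46:1 means cutting width while keeping height.
Fraction kept = (1.460)/(1.660) ≈ 87.95%, so 12.05% is lost.

12.0%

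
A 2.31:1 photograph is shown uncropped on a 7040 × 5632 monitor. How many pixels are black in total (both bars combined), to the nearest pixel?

18194042 pixels

Since 2.310 > 1.250, the photograph is width-limited.
The photograph is 7040 / 2.310 ≈ 3047.6190 px tall.
Black = 5632 − 3047.6190 = 2584.3810 px.
Across the 7040-px span: 2584.3810 × 7040 ≈ 18194042 px.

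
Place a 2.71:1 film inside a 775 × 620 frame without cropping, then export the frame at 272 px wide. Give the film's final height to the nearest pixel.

100 px

In the 775×620 frame the film fills the width: height = 775 / 2.710 ≈ 285.98 px.
Resizing to 272 px wide multiplies everything by 0.3510: 285.98 → 100.37 px.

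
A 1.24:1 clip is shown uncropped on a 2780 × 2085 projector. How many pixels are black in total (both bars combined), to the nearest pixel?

Since 1.240 < 1.333, the clip is height-limited.
Content width = 2085 × 1.240 ≈ 2585.4000 px.
2780 − 2585.4000 = 194.6000 px of bars.
That's 194.6000 × 2085 ≈ 405741 black pixels.

405741 pixels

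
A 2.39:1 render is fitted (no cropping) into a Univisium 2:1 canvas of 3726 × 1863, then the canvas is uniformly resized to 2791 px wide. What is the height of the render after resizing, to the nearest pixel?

Fitted into 3726×1863, the render spans the width; its height is 3726 / 2.390 ≈ 1559.00 px.
Resizing to 2791 px wide multiplies everything by 0.7491: 1559.00 → 1167.78 px.

1168 px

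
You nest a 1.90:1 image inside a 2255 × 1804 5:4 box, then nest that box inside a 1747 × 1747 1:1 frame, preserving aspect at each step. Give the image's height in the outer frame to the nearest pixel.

Inside the 2255×1804 canvas the image is width-limited at 2255.00 × 1186.84.
Second fit — the 5:4 canvas into 1747×1747 spans the width: 1747.00 × 1397.60 (×0.7747 from 2255×1804).
The image scales with it: height 1186.84 × 0.7747 ≈ 919.47.

919 px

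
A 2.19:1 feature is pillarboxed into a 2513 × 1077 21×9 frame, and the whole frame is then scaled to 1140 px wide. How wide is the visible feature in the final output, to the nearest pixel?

1070 px

At 2513×1077 the feature is height-limited, so width = 1077 × 2.190 ≈ 2358.63 px.
Scaling 2513 → 1140 is ×0.4536, so the width becomes 2358.63 × 0.4536 ≈ 1069.97 px.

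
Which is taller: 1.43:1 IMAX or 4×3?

4×3

1.43 and 4×3 = 1.333; 1.43 > 1.333. The smaller width-to-height ratio is the taller frame.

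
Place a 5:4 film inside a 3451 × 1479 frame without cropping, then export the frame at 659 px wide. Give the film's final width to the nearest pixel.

In the 3451×1479 frame the film fills the height: width = 1479 × 5/4 ≈ 1848.75 px.
Resizing to 659 px wide multiplies everything by 0.1910: 1848.75 → 353.04 px.

353 px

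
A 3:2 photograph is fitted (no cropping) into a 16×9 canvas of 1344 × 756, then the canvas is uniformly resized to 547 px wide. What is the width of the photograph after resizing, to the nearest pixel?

At 1344×756 the photograph is height-limited, so width = 756 × 3/2 ≈ 1134.00 px.
Resizing to 547 px wide multiplies everything by 0.4070: 1134.00 → 461.53 px.

462 px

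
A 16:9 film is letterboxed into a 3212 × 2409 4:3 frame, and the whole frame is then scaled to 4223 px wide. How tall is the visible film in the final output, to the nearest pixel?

2375 px

At 3212×2409 the film is width-limited, so height = 3212 × 9/16 ≈ 1806.75 px.
Scaling 3212 → 4223 is ×1.3148, so the height becomes 1806.75 × 1.3148 ≈ 2375.44 px.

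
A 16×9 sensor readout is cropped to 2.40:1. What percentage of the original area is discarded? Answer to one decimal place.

25.9%

2.40:1 is wider than 16×9, so the crop keeps the full width and trims the height.
Fraction kept = (1.778)/(2.400) ≈ 74.07%, so 25.93% is lost.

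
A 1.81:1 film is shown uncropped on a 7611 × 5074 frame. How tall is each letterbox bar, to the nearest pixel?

1.81:1 (1.810) > 3×2 (1.500), so the film fills the width.
The film is 7611 / 1.810 ≈ 4204.97 px tall.
Leftover height: 5074 − 4204.97 = 869.03 px → 434.51 each side.

435 px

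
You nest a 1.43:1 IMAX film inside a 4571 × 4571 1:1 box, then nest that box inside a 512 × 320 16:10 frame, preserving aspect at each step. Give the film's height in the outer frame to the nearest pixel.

224 px

1.43:1 IMAX in 4571×4571: fills the width, so the film is 4571.00 × 3196.50.
Second fit — the 1:1 canvas into 512×320 spans the height: 320.00 × 320.00 (×0.0700 from 4571×4571).
Applying the same ×0.0700: 3196.50 → 223.78.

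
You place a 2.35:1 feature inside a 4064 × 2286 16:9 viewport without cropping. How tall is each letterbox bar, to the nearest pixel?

2.35:1 (2.350) > 16:9 (1.778), so the feature fills the width.
The feature is 4064 / 2.350 ≈ 1729.36 px tall.
2286 − 1729.36 = 556.64 px of bars (278.32 each).

278 px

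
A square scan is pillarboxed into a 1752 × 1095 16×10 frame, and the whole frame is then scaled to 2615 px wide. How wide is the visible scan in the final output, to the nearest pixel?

1634 px

In the 1752×1095 frame the scan fills the height: width = 1095 × 1/1 ≈ 1095.00 px.
Resizing to 2615 px wide multiplies everything by 1.4926: 1095.00 → 1634.38 px.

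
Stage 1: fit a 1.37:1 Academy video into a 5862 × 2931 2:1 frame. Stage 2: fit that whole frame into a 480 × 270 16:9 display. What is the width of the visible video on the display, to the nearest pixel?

329 px

Inside the 5862×2931 canvas the video is height-limited at 4015.47 × 2931.00.
2:1 in 480×270: fills the width, so the intermediate becomes 480.00 × 240.00 — a scale of ×0.0819.
Applying the same ×0.0819: 4015.47 → 328.80.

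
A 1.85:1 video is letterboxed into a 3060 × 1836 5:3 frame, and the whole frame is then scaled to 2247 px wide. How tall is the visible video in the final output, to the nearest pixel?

Fitted into 3060×1836, the video spans the width; its height is 3060 / 1.850 ≈ 1654.05 px.
The frame scales by 2247/3060 = 0.7343; 1654.05 × 0.7343 ≈ 1214.59 px.

1215 px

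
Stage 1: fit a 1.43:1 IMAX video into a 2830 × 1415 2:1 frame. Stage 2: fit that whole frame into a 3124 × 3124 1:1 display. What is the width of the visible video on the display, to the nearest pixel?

First fit — 1.43:1 IMAX into 2830×1415 spans the height: 2023.45 × 1415.00.
The 2:1 canvas is width-limited in 3124×3124, giving 3124.00 × 1562.00; scale factor 1.1039.
So the video's width is 2023.45 × 1.1039 ≈ 2233.66.

2234 px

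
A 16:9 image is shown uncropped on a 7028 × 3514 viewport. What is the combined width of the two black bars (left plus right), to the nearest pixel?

781 px

16:9 is narrower than Univisium 2:1, so it spans the full height.
That makes the image 6247.11 px wide (3514 × 16/9).
Black = 7028 − 6247.11 = 780.89 px.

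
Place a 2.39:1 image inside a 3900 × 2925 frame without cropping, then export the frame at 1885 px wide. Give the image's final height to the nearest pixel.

Fitted into 3900×2925, the image spans the width; its height is 3900 / 2.390 ≈ 1631.80 px.
Resizing to 1885 px wide multiplies everything by 0.4833: 1631.80 → 788.70 px.

789 px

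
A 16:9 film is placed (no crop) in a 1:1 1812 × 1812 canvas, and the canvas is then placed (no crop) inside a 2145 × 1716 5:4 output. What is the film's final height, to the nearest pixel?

16:9 in 1812×1812: fills the width, so the film is 1812.00 × 1019.25.
1:1 in 2145×1716: fills the height, so the intermediate becomes 1716.00 × 1716.00 — a scale of ×0.9470.
So the film's height is 1019.25 × 0.9470 ≈ 965.25.

965 px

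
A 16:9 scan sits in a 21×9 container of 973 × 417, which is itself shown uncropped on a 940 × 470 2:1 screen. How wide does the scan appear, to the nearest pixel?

First fit — 16:9 into 973×417 spans the height: 741.33 × 417.00.
Second fit — the 21×9 canvas into 940×470 spans the width: 940.00 × 402.86 (×0.9661 from 973×417).
The scan scales with it: width 741.33 × 0.9661 ≈ 716.19.

716 px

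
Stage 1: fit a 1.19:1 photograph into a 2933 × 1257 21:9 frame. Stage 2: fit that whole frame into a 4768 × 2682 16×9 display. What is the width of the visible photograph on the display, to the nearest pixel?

2432 px

1.19:1 in 2933×1257: fills the height, so the photograph is 1495.83 × 1257.00.
21:9 in 4768×2682: fills the width, so the intermediate becomes 4768.00 × 2043.43 — a scale of ×1.6256.
So the photograph's width is 1495.83 × 1.6256 ≈ 2431.68.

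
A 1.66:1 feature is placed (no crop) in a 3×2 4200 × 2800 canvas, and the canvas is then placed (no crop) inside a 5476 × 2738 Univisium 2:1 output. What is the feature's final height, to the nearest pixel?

Inside the 4200×2800 canvas the feature is width-limited at 4200.00 × 2530.12.
The 3×2 canvas is height-limited in 5476×2738, giving 4107.00 × 2738.00; scale factor 0.9779.
The feature scales with it: height 2530.12 × 0.9779 ≈ 2474.10.

2474 px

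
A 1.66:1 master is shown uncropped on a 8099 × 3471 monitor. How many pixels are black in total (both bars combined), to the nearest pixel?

8112213 pixels

1.66:1 (1.660) < 21:9 (2.333), so the master fills the height.
The master is 3471 × 1.660 ≈ 5761.8600 px wide.
Leftover width: 8099 − 5761.8600 = 2337.1400 px.
That's 2337.1400 × 3471 ≈ 8112213 black pixels.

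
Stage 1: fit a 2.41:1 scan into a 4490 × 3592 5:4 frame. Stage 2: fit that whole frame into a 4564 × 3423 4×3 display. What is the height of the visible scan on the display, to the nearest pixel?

1775 px

First fit — 2.41:1 into 4490×3592 spans the width: 4490.00 × 1863.07.
Second fit — the 5:4 canvas into 4564×3423 spans the height: 4278.75 × 3423.00 (×0.9530 from 4490×3592).
Applying the same ×0.9530: 1863.07 → 1775.41.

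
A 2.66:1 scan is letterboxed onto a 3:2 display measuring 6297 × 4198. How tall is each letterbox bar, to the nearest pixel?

2.66:1 is wider than 3:2, so it spans the full width.
Content height = 6297 / 2.660 ≈ 2367.29 px.
Black = 4198 − 2367.29 = 1830.71 px, or 915.35 per bar.

915 px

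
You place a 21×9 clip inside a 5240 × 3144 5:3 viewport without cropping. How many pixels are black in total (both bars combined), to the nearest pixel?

4707017 pixels

21×9 (2.333) > 5:3 (1.667), so the clip fills the width.
Content height = 5240 × 9/21 ≈ 2245.7143 px.
Black = 3144 − 2245.7143 = 898.2857 px.
Across the 5240-px span: 898.2857 × 5240 ≈ 4707017 px.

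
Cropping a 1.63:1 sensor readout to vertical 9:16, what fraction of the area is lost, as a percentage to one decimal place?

Going from 1.63:1 to vertical 9:16 means cutting width while keeping height.
Fraction kept = (0.562)/(1.630) ≈ 34.51%, so 65.49% is lost.

65.5%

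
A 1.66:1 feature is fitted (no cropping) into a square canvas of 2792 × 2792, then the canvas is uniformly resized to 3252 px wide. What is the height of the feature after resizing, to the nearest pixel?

1959 px

At 2792×2792 the feature is width-limited, so height = 2792 / 1.660 ≈ 1681.93 px.
Resizing to 3252 px wide multiplies everything by 1.1648: 1681.93 → 1959.04 px.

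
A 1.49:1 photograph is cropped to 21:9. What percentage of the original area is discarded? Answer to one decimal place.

Going from 1.49:1 to 21:9 means cutting height while keeping width.
Area ratio = (1.490)/(2.333) = 63.86%; the remaining 36.14% is cropped out.

36.1%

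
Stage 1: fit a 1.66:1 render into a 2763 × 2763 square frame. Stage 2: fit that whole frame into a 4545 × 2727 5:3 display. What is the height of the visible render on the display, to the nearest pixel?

1.66:1 in 2763×2763: fills the width, so the render is 2763.00 × 1664.46.
The square canvas is height-limited in 4545×2727, giving 2727.00 × 2727.00; scale factor 0.9870.
Applying the same ×0.9870: 1664.46 → 1642.77.

1643 px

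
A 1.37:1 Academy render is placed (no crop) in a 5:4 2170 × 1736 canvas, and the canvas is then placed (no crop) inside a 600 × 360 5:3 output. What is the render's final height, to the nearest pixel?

Inside the 2170×1736 canvas the render is width-limited at 2170.00 × 1583.94.
Second fit — the 5:4 canvas into 600×360 spans the height: 450.00 × 360.00 (×0.2074 from 2170×1736).
Applying the same ×0.2074: 1583.94 → 328.47.

328 px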